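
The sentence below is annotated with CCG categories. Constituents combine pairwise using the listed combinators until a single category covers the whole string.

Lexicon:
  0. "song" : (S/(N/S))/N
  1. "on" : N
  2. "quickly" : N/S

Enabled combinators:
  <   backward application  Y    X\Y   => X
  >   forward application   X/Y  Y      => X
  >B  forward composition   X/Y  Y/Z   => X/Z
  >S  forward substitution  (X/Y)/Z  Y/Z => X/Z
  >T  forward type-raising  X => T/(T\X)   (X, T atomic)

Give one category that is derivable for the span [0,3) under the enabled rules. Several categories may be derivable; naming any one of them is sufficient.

[0,3] S   >
  [0,2] S/(N/S)   >
    [0,1] "song" : (S/(N/S))/N
    [1,2] "on" : N
  [2,3] "quickly" : N/S

S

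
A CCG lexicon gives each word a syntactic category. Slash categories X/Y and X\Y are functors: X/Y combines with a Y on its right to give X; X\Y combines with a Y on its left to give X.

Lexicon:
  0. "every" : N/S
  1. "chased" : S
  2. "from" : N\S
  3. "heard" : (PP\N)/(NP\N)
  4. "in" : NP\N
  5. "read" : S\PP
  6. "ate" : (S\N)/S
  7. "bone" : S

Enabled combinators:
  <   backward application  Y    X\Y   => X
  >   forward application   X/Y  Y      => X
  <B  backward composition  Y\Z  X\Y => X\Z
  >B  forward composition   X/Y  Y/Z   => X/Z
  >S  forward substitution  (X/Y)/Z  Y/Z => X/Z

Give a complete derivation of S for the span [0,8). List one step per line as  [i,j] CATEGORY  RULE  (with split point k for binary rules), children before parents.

[0,1] N/S  lex  "every"
[1,2] S  lex  "chased"
[2,3] N\S  lex  "from"
[1,3] N  <  k=2
[3,4] (PP\N)/(NP\N)  lex  "heard"
[4,5] NP\N  lex  "in"
[3,5] PP\N  >  k=4
[1,5] PP  <  k=3
[5,6] S\PP  lex  "read"
[1,6] S  <  k=5
[0,6] N  >  k=1
[6,7] (S\N)/S  lex  "ate"
[7,8] S  lex  "bone"
[6,8] S\N  >  k=7
[0,8] S  <  k=6

[0,8] S   <
  [0,6] N   >
    [0,1] "every" : N/S
    [1,6] S   <
      [1,5] PP   <
        [1,3] N   <
          [1,2] "chased" : S
          [2,3] "from" : N\S
        [3,5] PP\N   >
          [3,4] "heard" : (PP\N)/(NP\N)
          [4,5] "in" : NP\N
      [5,6] "read" : S\PP
  [6,8] S\N   >
    [6,7] "ate" : (S\N)/S
    [7,8] "bone" : S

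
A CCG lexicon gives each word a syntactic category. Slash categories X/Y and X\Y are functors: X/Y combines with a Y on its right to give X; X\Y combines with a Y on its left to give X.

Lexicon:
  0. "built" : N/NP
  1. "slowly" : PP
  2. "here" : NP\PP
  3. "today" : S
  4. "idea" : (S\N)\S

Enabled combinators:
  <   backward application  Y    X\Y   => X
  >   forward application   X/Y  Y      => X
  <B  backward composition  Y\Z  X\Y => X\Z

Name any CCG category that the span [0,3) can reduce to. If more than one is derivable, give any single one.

[0,5] S   <
  [0,3] N   >
    [0,1] "built" : N/NP
    [1,3] NP   <
      [1,2] "slowly" : PP
      [2,3] "here" : NP\PP
  [3,5] S\N   <
    [3,4] "today" : S
    [4,5] "idea" : (S\N)\S

N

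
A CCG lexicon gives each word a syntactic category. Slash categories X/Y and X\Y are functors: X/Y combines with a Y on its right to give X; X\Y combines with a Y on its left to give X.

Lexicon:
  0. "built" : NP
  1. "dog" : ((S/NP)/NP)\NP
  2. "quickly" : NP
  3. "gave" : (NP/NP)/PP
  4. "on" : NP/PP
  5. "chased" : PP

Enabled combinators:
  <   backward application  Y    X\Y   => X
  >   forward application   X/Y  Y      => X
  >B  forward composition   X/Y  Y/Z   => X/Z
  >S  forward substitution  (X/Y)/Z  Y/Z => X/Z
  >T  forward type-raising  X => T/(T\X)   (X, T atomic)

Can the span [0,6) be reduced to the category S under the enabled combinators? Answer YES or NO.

YES

[0,6] S   >
  [0,3] S/NP   >
    [0,2] (S/NP)/NP   <
      [0,1] "built" : NP
      [1,2] "dog" : ((S/NP)/NP)\NP
    [2,3] "quickly" : NP
  [3,6] NP   >
    [3,5] NP/PP   >S
      [3,4] "gave" : (NP/NP)/PP
      [4,5] "on" : NP/PP
    [5,6] "chased" : PP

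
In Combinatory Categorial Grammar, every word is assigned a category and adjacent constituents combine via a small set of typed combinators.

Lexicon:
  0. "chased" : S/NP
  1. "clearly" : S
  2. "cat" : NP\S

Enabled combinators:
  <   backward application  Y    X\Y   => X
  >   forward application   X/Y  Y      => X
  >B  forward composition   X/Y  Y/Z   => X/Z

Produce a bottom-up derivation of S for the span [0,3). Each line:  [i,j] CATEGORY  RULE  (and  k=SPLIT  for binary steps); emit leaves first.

[0,3] S   >
  [0,1] "chased" : S/NP
  [1,3] NP   <
    [1,2] "clearly" : S
    [2,3] "cat" : NP\S

[0,1] S/NP  lex  "chased"
[1,2] S  lex  "clearly"
[2,3] NP\S  lex  "cat"
[1,3] NP  <  k=2
[0,3] S  >  k=1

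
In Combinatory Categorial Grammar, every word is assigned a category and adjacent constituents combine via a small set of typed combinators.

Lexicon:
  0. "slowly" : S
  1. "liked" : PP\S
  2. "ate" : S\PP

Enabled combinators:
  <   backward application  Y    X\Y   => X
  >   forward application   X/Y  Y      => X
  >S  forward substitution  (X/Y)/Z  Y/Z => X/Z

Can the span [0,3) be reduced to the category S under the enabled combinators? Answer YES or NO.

YES

[0,3] S   <
  [0,2] PP   <
    [0,1] "slowly" : S
    [1,2] "liked" : PP\S
  [2,3] "ate" : S\PP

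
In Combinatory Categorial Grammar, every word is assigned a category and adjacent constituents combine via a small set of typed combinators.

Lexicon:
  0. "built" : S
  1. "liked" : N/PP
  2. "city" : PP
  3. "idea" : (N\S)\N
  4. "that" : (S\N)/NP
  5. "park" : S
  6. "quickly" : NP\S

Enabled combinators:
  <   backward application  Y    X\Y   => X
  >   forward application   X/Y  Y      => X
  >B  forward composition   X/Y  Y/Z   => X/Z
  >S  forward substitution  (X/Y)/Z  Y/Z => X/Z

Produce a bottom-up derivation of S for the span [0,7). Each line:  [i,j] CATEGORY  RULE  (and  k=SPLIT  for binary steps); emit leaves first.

[0,1] S  lex  "built"
[1,2] N/PP  lex  "liked"
[2,3] PP  lex  "city"
[1,3] N  >  k=2
[3,4] (N\S)\N  lex  "idea"
[1,4] N\S  <  k=3
[0,4] N  <  k=1
[4,5] (S\N)/NP  lex  "that"
[5,6] S  lex  "park"
[6,7] NP\S  lex  "quickly"
[5,7] NP  <  k=6
[4,7] S\N  >  k=5
[0,7] S  <  k=4

[0,7] S   <
  [0,4] N   <
    [0,1] "built" : S
    [1,4] N\S   <
      [1,3] N   >
        [1,2] "liked" : N/PP
        [2,3] "city" : PP
      [3,4] "idea" : (N\S)\N
  [4,7] S\N   >
    [4,5] "that" : (S\N)/NP
    [5,7] NP   <
      [5,6] "park" : S
      [6,7] "quickly" : NP\S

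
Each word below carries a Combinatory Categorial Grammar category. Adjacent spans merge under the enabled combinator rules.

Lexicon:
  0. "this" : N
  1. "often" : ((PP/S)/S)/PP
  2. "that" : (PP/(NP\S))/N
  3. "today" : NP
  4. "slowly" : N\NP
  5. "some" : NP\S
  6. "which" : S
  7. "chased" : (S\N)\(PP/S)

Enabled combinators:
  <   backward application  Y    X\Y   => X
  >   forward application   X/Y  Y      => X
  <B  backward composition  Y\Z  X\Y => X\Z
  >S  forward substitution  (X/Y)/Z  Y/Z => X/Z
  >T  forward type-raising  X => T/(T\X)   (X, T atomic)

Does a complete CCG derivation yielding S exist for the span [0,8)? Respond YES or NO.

YES

[0,8] S   <
  [0,1] "this" : N
  [1,8] S\N   <
    [1,7] PP/S   >
      [1,6] (PP/S)/S   >
        [1,2] "often" : ((PP/S)/S)/PP
        [2,6] PP   >
          [2,5] PP/(NP\S)   >
            [2,3] "that" : (PP/(NP\S))/N
            [3,5] N   >
              [3,4] N/(N\NP)   >T
                [3,4] "today" : NP
              [4,5] "slowly" : N\NP
          [5,6] "some" : NP\S
      [6,7] "which" : S
    [7,8] "chased" : (S\N)\(PP/S)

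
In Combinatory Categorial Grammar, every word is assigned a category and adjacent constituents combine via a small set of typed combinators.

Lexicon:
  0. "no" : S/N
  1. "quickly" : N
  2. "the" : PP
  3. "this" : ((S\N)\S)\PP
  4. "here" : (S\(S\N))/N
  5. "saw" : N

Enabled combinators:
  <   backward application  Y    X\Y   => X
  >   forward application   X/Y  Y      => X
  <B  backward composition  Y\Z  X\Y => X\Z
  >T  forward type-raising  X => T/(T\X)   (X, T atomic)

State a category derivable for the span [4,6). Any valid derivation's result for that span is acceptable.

[0,6] S   <
  [0,4] S\N   <
    [0,2] S   >
      [0,1] "no" : S/N
      [1,2] "quickly" : N
    [2,4] (S\N)\S   <
      [2,3] "the" : PP
      [3,4] "this" : ((S\N)\S)\PP
  [4,6] S\(S\N)   >
    [4,5] "here" : (S\(S\N))/N
    [5,6] "saw" : N

S\(S\N)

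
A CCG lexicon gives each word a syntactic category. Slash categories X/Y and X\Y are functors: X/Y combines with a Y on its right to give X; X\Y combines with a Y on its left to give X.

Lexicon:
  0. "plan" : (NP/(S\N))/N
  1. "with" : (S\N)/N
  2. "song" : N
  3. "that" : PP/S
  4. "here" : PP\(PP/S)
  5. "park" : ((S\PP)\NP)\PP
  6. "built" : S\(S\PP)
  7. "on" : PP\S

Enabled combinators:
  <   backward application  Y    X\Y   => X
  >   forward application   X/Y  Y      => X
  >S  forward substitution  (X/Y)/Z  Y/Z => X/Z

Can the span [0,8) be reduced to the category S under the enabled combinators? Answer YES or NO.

(NP/(S\N))/N (S\N)/N N PP/S PP\(PP/S) ((S\PP)\NP)\PP S\(S\PP) PP\S
CKY chart[0,8] = {PP}; S ∉ chart

NO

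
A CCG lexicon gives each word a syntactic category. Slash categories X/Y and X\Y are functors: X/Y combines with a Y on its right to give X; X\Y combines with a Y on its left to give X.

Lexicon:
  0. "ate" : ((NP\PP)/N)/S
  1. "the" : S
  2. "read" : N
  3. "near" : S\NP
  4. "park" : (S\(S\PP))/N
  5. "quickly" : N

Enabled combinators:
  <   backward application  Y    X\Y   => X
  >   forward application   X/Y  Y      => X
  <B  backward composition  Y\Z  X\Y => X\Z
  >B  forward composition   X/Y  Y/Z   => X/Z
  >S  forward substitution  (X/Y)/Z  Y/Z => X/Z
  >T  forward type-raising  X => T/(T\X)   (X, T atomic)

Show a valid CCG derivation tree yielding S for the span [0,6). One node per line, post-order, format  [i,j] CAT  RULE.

[0,1] ((NP\PP)/N)/S  lex  "ate"
[1,2] S  lex  "the"
[0,2] (NP\PP)/N  >  k=1
[2,3] N  lex  "read"
[0,3] NP\PP  >  k=2
[3,4] S\NP  lex  "near"
[0,4] S\PP  <B  k=3
[4,5] (S\(S\PP))/N  lex  "park"
[5,6] N  lex  "quickly"
[4,6] S\(S\PP)  >  k=5
[0,6] S  <  k=4

[0,6] S   <
  [0,4] S\PP   <B
    [0,3] NP\PP   >
      [0,2] (NP\PP)/N   >
        [0,1] "ate" : ((NP\PP)/N)/S
        [1,2] "the" : S
      [2,3] "read" : N
    [3,4] "near" : S\NP
  [4,6] S\(S\PP)   >
    [4,5] "park" : (S\(S\PP))/N
    [5,6] "quickly" : N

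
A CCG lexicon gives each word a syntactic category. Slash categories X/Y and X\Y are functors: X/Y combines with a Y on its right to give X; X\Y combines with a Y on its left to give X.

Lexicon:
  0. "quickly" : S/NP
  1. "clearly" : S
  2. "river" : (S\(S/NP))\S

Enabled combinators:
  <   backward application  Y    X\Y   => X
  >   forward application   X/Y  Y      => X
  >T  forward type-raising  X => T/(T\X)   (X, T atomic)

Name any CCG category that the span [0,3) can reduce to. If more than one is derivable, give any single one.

S

[0,3] S   <
  [0,1] "quickly" : S/NP
  [1,3] S\(S/NP)   <
    [1,2] "clearly" : S
    [2,3] "river" : (S\(S/NP))\S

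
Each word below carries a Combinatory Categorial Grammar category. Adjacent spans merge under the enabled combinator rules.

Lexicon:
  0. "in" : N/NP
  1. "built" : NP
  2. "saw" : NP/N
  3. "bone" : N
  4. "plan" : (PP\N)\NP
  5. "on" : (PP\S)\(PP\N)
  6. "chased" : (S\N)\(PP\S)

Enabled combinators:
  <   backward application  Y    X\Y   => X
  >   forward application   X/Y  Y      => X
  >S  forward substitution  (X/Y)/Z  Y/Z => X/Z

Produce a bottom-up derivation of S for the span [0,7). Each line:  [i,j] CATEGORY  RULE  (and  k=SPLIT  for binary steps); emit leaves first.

[0,1] N/NP  lex  "in"
[1,2] NP  lex  "built"
[0,2] N  >  k=1
[2,3] NP/N  lex  "saw"
[3,4] N  lex  "bone"
[2,4] NP  >  k=3
[4,5] (PP\N)\NP  lex  "plan"
[2,5] PP\N  <  k=4
[5,6] (PP\S)\(PP\N)  lex  "on"
[2,6] PP\S  <  k=5
[6,7] (S\N)\(PP\S)  lex  "chased"
[2,7] S\N  <  k=6
[0,7] S  <  k=2

[0,7] S   <
  [0,2] N   >
    [0,1] "in" : N/NP
    [1,2] "built" : NP
  [2,7] S\N   <
    [2,6] PP\S   <
      [2,5] PP\N   <
        [2,4] NP   >
          [2,3] "saw" : NP/N
          [3,4] "bone" : N
        [4,5] "plan" : (PP\N)\NP
      [5,6] "on" : (PP\S)\(PP\N)
    [6,7] "chased" : (S\N)\(PP\S)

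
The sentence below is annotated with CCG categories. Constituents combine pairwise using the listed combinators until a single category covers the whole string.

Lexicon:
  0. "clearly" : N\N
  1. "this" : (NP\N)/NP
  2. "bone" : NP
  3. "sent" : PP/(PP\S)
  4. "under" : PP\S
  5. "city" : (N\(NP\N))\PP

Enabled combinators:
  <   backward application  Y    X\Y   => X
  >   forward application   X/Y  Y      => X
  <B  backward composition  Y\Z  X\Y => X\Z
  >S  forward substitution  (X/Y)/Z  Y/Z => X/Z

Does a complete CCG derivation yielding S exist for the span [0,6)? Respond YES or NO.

N\N (NP\N)/NP NP PP/(PP\S) PP\S (N\(NP\N))\PP
CKY chart[0,6] = {N}; S ∉ chart

NO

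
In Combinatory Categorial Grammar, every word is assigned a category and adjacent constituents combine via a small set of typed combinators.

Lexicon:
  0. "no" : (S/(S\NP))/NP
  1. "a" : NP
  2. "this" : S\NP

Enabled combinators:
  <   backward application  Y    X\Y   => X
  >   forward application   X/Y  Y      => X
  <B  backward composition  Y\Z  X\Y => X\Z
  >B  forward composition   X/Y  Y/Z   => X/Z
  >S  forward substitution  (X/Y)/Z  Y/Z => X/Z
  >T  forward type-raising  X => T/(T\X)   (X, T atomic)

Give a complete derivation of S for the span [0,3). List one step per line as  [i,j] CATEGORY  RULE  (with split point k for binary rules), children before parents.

[0,1] (S/(S\NP))/NP  lex  "no"
[1,2] NP  lex  "a"
[0,2] S/(S\NP)  >  k=1
[2,3] S\NP  lex  "this"
[0,3] S  >  k=2

[0,3] S   >
  [0,2] S/(S\NP)   >
    [0,1] "no" : (S/(S\NP))/NP
    [1,2] "a" : NP
  [2,3] "this" : S\NP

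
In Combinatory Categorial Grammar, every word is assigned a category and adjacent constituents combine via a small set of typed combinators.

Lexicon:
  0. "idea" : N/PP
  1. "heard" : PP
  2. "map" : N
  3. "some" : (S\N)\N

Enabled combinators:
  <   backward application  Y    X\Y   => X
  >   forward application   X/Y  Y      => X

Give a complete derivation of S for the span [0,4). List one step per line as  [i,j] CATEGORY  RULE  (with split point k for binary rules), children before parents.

[0,4] S   <
  [0,2] N   >
    [0,1] "idea" : N/PP
    [1,2] "heard" : PP
  [2,4] S\N   <
    [2,3] "map" : N
    [3,4] "some" : (S\N)\N

[0,1] N/PP  lex  "idea"
[1,2] PP  lex  "heard"
[0,2] N  >  k=1
[2,3] N  lex  "map"
[3,4] (S\N)\N  lex  "some"
[2,4] S\N  <  k=3
[0,4] S  <  k=2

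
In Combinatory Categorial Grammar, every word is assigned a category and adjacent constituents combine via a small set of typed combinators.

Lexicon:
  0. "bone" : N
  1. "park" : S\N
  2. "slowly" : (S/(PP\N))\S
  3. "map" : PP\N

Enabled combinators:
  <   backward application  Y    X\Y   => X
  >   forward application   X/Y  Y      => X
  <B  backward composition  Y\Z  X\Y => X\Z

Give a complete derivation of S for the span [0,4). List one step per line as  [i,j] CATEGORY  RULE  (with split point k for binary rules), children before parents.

[0,4] S   >
  [0,3] S/(PP\N)   <
    [0,2] S   <
      [0,1] "bone" : N
      [1,2] "park" : S\N
    [2,3] "slowly" : (S/(PP\N))\S
  [3,4] "map" : PP\N

[0,1] N  lex  "bone"
[1,2] S\N  lex  "park"
[0,2] S  <  k=1
[2,3] (S/(PP\N))\S  lex  "slowly"
[0,3] S/(PP\N)  <  k=2
[3,4] PP\N  lex  "map"
[0,4] S  >  k=3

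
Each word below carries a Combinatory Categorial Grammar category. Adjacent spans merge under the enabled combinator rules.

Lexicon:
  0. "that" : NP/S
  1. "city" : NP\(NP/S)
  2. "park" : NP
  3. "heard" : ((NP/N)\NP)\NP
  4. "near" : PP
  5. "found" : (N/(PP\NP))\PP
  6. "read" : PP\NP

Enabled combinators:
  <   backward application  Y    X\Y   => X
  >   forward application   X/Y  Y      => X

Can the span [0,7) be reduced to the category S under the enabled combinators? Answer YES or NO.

NP/S NP\(NP/S) NP ((NP/N)\NP)\NP PP (N/(PP\NP))\PP PP\NP
CKY chart[0,7] = {NP}; S ∉ chart

NO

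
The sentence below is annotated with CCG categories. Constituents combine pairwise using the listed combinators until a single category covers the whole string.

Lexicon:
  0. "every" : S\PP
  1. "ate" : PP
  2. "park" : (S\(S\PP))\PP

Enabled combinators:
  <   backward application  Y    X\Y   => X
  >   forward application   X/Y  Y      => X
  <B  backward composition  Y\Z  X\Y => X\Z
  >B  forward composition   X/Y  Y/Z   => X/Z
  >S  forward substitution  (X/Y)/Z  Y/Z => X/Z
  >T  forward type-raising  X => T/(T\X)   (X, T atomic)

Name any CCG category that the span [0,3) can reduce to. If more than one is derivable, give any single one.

S

[0,3] S   <
  [0,1] "every" : S\PP
  [1,3] S\(S\PP)   <
    [1,2] "ate" : PP
    [2,3] "park" : (S\(S\PP))\PP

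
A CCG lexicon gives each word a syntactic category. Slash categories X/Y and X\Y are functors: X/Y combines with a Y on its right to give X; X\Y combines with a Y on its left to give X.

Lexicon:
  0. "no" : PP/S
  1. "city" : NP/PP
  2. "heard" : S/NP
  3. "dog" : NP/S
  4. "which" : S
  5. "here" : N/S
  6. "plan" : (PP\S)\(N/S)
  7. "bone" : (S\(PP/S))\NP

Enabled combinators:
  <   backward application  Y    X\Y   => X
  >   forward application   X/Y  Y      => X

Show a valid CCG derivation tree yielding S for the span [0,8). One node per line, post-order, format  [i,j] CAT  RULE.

[0,1] PP/S  lex  "no"
[1,2] NP/PP  lex  "city"
[2,3] S/NP  lex  "heard"
[3,4] NP/S  lex  "dog"
[4,5] S  lex  "which"
[3,5] NP  >  k=4
[2,5] S  >  k=3
[5,6] N/S  lex  "here"
[6,7] (PP\S)\(N/S)  lex  "plan"
[5,7] PP\S  <  k=6
[2,7] PP  <  k=5
[1,7] NP  >  k=2
[7,8] (S\(PP/S))\NP  lex  "bone"
[1,8] S\(PP/S)  <  k=7
[0,8] S  <  k=1

[0,8] S   <
  [0,1] "no" : PP/S
  [1,8] S\(PP/S)   <
    [1,7] NP   >
      [1,2] "city" : NP/PP
      [2,7] PP   <
        [2,5] S   >
          [2,3] "heard" : S/NP
          [3,5] NP   >
            [3,4] "dog" : NP/S
            [4,5] "which" : S
        [5,7] PP\S   <
          [5,6] "here" : N/S
          [6,7] "plan" : (PP\S)\(N/S)
    [7,8] "bone" : (S\(PP/S))\NP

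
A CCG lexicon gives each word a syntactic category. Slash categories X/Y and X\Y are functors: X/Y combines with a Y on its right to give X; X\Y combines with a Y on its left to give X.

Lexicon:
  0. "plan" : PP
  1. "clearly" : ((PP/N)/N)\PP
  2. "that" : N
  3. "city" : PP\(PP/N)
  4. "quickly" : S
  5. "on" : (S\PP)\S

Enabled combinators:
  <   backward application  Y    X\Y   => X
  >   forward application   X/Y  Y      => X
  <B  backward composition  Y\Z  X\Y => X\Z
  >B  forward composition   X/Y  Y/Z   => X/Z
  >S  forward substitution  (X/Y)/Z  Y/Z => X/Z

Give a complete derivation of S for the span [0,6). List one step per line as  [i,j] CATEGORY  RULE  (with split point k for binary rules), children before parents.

[0,1] PP  lex  "plan"
[1,2] ((PP/N)/N)\PP  lex  "clearly"
[0,2] (PP/N)/N  <  k=1
[2,3] N  lex  "that"
[0,3] PP/N  >  k=2
[3,4] PP\(PP/N)  lex  "city"
[0,4] PP  <  k=3
[4,5] S  lex  "quickly"
[5,6] (S\PP)\S  lex  "on"
[4,6] S\PP  <  k=5
[0,6] S  <  k=4

[0,6] S   <
  [0,4] PP   <
    [0,3] PP/N   >
      [0,2] (PP/N)/N   <
        [0,1] "plan" : PP
        [1,2] "clearly" : ((PP/N)/N)\PP
      [2,3] "that" : N
    [3,4] "city" : PP\(PP/N)
  [4,6] S\PP   <
    [4,5] "quickly" : S
    [5,6] "on" : (S\PP)\S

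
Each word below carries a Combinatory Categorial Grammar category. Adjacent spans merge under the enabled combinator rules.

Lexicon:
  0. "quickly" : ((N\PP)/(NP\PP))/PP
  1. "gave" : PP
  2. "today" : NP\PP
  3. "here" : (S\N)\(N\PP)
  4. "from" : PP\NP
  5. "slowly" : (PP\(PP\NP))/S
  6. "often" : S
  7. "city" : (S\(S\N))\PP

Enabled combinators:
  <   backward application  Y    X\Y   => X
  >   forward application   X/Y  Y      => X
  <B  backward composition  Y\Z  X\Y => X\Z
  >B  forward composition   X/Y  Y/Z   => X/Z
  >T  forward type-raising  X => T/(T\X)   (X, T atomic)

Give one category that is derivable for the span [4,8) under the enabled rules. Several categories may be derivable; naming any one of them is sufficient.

[0,8] S   <
  [0,4] S\N   <
    [0,3] N\PP   >
      [0,2] (N\PP)/(NP\PP)   >
        [0,1] "quickly" : ((N\PP)/(NP\PP))/PP
        [1,2] "gave" : PP
      [2,3] "today" : NP\PP
    [3,4] "here" : (S\N)\(N\PP)
  [4,8] S\(S\N)   <
    [4,7] PP   <
      [4,5] "from" : PP\NP
      [5,7] PP\(PP\NP)   >
        [5,6] "slowly" : (PP\(PP\NP))/S
        [6,7] "often" : S
    [7,8] "city" : (S\(S\N))\PP

S\(S\N)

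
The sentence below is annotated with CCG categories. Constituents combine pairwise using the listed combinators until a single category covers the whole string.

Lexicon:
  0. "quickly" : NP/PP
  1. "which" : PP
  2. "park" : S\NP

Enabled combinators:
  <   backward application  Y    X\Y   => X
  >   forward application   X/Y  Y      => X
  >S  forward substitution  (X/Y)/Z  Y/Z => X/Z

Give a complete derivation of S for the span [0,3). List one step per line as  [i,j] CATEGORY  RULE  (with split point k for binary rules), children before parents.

[0,3] S   <
  [0,2] NP   >
    [0,1] "quickly" : NP/PP
    [1,2] "which" : PP
  [2,3] "park" : S\NP

[0,1] NP/PP  lex  "quickly"
[1,2] PP  lex  "which"
[0,2] NP  >  k=1
[2,3] S\NP  lex  "park"
[0,3] S  <  k=2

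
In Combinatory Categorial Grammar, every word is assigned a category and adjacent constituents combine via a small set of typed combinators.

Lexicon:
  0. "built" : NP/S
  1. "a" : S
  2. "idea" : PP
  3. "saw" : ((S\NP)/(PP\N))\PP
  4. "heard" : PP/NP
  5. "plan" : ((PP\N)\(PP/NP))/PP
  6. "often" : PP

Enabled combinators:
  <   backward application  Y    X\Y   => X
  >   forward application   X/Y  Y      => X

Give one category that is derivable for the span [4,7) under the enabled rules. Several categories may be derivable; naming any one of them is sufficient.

PP\N

[0,7] S   <
  [0,2] NP   >
    [0,1] "built" : NP/S
    [1,2] "a" : S
  [2,7] S\NP   >
    [2,4] (S\NP)/(PP\N)   <
      [2,3] "idea" : PP
      [3,4] "saw" : ((S\NP)/(PP\N))\PP
    [4,7] PP\N   <
      [4,5] "heard" : PP/NP
      [5,7] (PP\N)\(PP/NP)   >
        [5,6] "plan" : ((PP\N)\(PP/NP))/PP
        [6,7] "often" : PP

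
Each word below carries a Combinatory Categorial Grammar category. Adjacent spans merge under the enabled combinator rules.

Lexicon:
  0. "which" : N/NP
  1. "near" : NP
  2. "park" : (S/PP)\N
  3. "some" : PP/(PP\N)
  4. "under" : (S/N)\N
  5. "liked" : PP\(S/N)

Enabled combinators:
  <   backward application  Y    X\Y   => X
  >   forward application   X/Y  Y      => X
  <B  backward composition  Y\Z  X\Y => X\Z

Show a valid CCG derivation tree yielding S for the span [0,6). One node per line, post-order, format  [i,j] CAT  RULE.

[0,6] S   >
  [0,3] S/PP   <
    [0,2] N   >
      [0,1] "which" : N/NP
      [1,2] "near" : NP
    [2,3] "park" : (S/PP)\N
  [3,6] PP   >
    [3,4] "some" : PP/(PP\N)
    [4,6] PP\N   <B
      [4,5] "under" : (S/N)\N
      [5,6] "liked" : PP\(S/N)

[0,1] N/NP  lex  "which"
[1,2] NP  lex  "near"
[0,2] N  >  k=1
[2,3] (S/PP)\N  lex  "park"
[0,3] S/PP  <  k=2
[3,4] PP/(PP\N)  lex  "some"
[4,5] (S/N)\N  lex  "under"
[5,6] PP\(S/N)  lex  "liked"
[4,6] PP\N  <B  k=5
[3,6] PP  >  k=4
[0,6] S  >  k=3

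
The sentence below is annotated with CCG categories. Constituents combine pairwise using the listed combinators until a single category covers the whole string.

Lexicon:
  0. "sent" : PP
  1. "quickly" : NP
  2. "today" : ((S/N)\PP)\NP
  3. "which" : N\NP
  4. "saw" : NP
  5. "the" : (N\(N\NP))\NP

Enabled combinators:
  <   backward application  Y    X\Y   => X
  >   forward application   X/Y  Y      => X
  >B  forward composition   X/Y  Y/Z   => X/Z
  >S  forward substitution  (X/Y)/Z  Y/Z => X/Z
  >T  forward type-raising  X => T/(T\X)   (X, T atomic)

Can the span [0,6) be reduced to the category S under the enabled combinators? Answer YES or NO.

[0,6] S   >
  [0,3] S/N   <
    [0,1] "sent" : PP
    [1,3] (S/N)\PP   <
      [1,2] "quickly" : NP
      [2,3] "today" : ((S/N)\PP)\NP
  [3,6] N   <
    [3,4] "which" : N\NP
    [4,6] N\(N\NP)   <
      [4,5] "saw" : NP
      [5,6] "the" : (N\(N\NP))\NP

YES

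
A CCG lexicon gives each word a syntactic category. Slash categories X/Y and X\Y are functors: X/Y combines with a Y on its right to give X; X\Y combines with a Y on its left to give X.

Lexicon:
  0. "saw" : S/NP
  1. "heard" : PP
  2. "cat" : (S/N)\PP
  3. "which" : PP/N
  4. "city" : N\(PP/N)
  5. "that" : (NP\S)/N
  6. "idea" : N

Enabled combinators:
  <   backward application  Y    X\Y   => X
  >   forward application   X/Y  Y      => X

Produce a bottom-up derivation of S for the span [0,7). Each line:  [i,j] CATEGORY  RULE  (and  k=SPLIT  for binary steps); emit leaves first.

[0,1] S/NP  lex  "saw"
[1,2] PP  lex  "heard"
[2,3] (S/N)\PP  lex  "cat"
[1,3] S/N  <  k=2
[3,4] PP/N  lex  "which"
[4,5] N\(PP/N)  lex  "city"
[3,5] N  <  k=4
[1,5] S  >  k=3
[5,6] (NP\S)/N  lex  "that"
[6,7] N  lex  "idea"
[5,7] NP\S  >  k=6
[1,7] NP  <  k=5
[0,7] S  >  k=1

[0,7] S   >
  [0,1] "saw" : S/NP
  [1,7] NP   <
    [1,5] S   >
      [1,3] S/N   <
        [1,2] "heard" : PP
        [2,3] "cat" : (S/N)\PP
      [3,5] N   <
        [3,4] "which" : PP/N
        [4,5] "city" : N\(PP/N)
    [5,7] NP\S   >
      [5,6] "that" : (NP\S)/N
      [6,7] "idea" : N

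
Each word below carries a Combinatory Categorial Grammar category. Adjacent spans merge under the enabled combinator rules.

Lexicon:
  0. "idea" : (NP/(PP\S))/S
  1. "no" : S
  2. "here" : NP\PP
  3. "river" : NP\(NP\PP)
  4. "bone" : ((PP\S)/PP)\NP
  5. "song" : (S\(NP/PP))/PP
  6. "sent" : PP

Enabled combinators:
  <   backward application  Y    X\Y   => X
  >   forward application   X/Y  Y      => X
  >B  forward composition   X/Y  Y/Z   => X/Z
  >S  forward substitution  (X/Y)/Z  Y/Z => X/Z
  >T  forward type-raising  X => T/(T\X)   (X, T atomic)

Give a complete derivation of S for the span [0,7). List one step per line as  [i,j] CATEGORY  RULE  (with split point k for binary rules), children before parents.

[0,7] S   <
  [0,5] NP/PP   >B
    [0,2] NP/(PP\S)   >
      [0,1] "idea" : (NP/(PP\S))/S
      [1,2] "no" : S
    [2,5] (PP\S)/PP   <
      [2,4] NP   <
        [2,3] "here" : NP\PP
        [3,4] "river" : NP\(NP\PP)
      [4,5] "bone" : ((PP\S)/PP)\NP
  [5,7] S\(NP/PP)   >
    [5,6] "song" : (S\(NP/PP))/PP
    [6,7] "sent" : PP

[0,1] (NP/(PP\S))/S  lex  "idea"
[1,2] S  lex  "no"
[0,2] NP/(PP\S)  >  k=1
[2,3] NP\PP  lex  "here"
[3,4] NP\(NP\PP)  lex  "river"
[2,4] NP  <  k=3
[4,5] ((PP\S)/PP)\NP  lex  "bone"
[2,5] (PP\S)/PP  <  k=4
[0,5] NP/PP  >B  k=2
[5,6] (S\(NP/PP))/PP  lex  "song"
[6,7] PP  lex  "sent"
[5,7] S\(NP/PP)  >  k=6
[0,7] S  <  k=5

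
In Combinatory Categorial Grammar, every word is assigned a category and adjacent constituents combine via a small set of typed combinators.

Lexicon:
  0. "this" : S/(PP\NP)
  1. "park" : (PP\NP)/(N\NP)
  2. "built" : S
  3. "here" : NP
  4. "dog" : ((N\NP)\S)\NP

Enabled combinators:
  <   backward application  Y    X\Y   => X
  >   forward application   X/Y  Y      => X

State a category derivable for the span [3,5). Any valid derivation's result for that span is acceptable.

(N\NP)\S

[0,5] S   >
  [0,1] "this" : S/(PP\NP)
  [1,5] PP\NP   >
    [1,2] "park" : (PP\NP)/(N\NP)
    [2,5] N\NP   <
      [2,3] "built" : S
      [3,5] (N\NP)\S   <
        [3,4] "here" : NP
        [4,5] "dog" : ((N\NP)\S)\NP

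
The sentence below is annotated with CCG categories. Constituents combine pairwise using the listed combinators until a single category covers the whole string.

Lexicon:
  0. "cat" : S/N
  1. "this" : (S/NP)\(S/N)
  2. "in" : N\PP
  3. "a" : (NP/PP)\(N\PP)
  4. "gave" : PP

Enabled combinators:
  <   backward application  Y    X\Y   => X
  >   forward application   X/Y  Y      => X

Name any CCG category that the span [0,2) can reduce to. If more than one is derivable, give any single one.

[0,5] S   >
  [0,2] S/NP   <
    [0,1] "cat" : S/N
    [1,2] "this" : (S/NP)\(S/N)
  [2,5] NP   >
    [2,4] NP/PP   <
      [2,3] "in" : N\PP
      [3,4] "a" : (NP/PP)\(N\PP)
    [4,5] "gave" : PP

S/NP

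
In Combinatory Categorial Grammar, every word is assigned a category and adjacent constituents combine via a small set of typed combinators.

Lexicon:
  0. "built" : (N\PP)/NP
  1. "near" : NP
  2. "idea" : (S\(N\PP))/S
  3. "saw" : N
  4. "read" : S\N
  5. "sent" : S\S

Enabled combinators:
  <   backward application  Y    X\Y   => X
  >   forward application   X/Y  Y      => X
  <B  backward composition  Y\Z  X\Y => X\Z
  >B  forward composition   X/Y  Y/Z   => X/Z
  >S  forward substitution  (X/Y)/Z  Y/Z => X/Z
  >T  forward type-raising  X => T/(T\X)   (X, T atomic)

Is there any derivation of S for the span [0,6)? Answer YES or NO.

[0,6] S   <
  [0,2] N\PP   >
    [0,1] "built" : (N\PP)/NP
    [1,2] "near" : NP
  [2,6] S\(N\PP)   >
    [2,3] "idea" : (S\(N\PP))/S
    [3,6] S   <
      [3,4] "saw" : N
      [4,6] S\N   <B
        [4,5] "read" : S\N
        [5,6] "sent" : S\S

YES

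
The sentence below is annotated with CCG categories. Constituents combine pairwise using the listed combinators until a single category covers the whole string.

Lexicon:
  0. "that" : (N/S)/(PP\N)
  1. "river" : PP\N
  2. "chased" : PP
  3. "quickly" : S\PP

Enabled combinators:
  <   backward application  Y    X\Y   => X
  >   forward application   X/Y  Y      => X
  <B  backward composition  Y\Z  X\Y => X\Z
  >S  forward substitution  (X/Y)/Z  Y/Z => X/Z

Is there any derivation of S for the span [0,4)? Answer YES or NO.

(N/S)/(PP\N) PP\N PP S\PP
CKY chart[0,4] = {N}; S ∉ chart

NO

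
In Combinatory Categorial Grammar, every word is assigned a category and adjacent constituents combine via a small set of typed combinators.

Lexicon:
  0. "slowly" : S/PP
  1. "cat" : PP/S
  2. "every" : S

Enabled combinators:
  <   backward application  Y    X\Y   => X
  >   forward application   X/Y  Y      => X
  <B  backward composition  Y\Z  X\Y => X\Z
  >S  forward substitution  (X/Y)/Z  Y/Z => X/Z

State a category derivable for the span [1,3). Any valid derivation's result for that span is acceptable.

[0,3] S   >
  [0,1] "slowly" : S/PP
  [1,3] PP   >
    [1,2] "cat" : PP/S
    [2,3] "every" : S

PP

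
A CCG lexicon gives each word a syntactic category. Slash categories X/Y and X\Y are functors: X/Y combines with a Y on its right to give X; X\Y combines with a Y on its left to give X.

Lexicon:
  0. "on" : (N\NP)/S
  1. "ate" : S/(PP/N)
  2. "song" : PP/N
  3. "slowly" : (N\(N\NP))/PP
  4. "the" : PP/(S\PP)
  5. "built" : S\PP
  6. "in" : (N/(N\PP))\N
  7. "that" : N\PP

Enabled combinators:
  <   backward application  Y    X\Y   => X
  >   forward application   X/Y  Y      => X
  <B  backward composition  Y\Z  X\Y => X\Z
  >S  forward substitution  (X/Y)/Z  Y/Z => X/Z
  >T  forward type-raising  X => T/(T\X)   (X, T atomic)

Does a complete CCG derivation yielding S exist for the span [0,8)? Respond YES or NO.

NO

(N\NP)/S S/(PP/N) PP/N (N\(N\NP))/PP PP/(S\PP) S\PP (N/(N\PP))\N N\PP
CKY chart[0,8] = {N, N/(N\N), NP/(NP\N), PP/(PP\N), S/(S\N)}; S ∉ chart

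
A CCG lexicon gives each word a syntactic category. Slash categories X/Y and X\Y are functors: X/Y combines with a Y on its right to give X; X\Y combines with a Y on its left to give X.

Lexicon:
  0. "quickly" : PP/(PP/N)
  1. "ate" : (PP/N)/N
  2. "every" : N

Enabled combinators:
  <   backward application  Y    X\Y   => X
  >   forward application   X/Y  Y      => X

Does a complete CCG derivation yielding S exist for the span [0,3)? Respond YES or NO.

PP/(PP/N) (PP/N)/N N
CKY chart[0,3] = {PP}; S ∉ chart

NO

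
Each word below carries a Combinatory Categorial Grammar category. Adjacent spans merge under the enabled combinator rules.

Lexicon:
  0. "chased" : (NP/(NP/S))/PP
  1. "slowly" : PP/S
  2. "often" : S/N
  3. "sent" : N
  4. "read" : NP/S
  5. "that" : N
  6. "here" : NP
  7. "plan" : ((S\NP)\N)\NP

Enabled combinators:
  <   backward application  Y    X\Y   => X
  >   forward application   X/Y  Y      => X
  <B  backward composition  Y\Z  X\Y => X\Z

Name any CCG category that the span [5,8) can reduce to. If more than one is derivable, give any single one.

S\NP

[0,8] S   <
  [0,5] NP   >
    [0,4] NP/(NP/S)   >
      [0,1] "chased" : (NP/(NP/S))/PP
      [1,4] PP   >
        [1,2] "slowly" : PP/S
        [2,4] S   >
          [2,3] "often" : S/N
          [3,4] "sent" : N
    [4,5] "read" : NP/S
  [5,8] S\NP   <
    [5,6] "that" : N
    [6,8] (S\NP)\N   <
      [6,7] "here" : NP
      [7,8] "plan" : ((S\NP)\N)\NP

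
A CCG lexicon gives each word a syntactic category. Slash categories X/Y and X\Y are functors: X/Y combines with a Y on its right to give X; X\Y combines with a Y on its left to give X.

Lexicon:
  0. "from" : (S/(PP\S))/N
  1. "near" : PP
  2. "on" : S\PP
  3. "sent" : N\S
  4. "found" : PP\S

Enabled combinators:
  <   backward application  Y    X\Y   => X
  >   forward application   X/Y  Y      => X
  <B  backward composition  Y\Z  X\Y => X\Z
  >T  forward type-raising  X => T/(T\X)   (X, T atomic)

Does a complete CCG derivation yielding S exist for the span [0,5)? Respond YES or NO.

[0,5] S   >
  [0,4] S/(PP\S)   >
    [0,1] "from" : (S/(PP\S))/N
    [1,4] N   <
      [1,3] S   <
        [1,2] "near" : PP
        [2,3] "on" : S\PP
      [3,4] "sent" : N\S
  [4,5] "found" : PP\S

YES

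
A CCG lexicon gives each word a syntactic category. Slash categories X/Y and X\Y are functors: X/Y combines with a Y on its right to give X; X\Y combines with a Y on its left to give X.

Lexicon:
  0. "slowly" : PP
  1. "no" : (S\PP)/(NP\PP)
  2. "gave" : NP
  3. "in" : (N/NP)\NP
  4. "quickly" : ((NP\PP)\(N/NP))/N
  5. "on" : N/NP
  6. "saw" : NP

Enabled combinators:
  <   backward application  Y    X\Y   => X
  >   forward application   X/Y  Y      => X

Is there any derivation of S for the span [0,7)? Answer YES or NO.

[0,7] S   <
  [0,1] "slowly" : PP
  [1,7] S\PP   >
    [1,2] "no" : (S\PP)/(NP\PP)
    [2,7] NP\PP   <
      [2,4] N/NP   <
        [2,3] "gave" : NP
        [3,4] "in" : (N/NP)\NP
      [4,7] (NP\PP)\(N/NP)   >
        [4,5] "quickly" : ((NP\PP)\(N/NP))/N
        [5,7] N   >
          [5,6] "on" : N/NP
          [6,7] "saw" : NP

YES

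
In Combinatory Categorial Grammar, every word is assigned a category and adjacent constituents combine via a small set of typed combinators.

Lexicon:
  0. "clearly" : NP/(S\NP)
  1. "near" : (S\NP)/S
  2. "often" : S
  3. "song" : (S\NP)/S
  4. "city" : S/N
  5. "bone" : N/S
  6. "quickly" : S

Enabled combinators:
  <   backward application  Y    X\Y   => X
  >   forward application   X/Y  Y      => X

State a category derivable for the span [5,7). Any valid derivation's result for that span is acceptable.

[0,7] S   <
  [0,3] NP   >
    [0,1] "clearly" : NP/(S\NP)
    [1,3] S\NP   >
      [1,2] "near" : (S\NP)/S
      [2,3] "often" : S
  [3,7] S\NP   >
    [3,4] "song" : (S\NP)/S
    [4,7] S   >
      [4,5] "city" : S/N
      [5,7] N   >
        [5,6] "bone" : N/S
        [6,7] "quickly" : S

N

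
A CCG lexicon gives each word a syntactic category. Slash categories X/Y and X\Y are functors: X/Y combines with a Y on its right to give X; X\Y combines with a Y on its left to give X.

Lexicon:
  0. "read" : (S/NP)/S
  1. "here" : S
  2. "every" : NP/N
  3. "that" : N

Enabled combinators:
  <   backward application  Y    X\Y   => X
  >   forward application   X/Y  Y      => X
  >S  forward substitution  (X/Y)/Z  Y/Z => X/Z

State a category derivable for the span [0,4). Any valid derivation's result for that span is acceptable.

[0,4] S   >
  [0,2] S/NP   >
    [0,1] "read" : (S/NP)/S
    [1,2] "here" : S
  [2,4] NP   >
    [2,3] "every" : NP/N
    [3,4] "that" : N

S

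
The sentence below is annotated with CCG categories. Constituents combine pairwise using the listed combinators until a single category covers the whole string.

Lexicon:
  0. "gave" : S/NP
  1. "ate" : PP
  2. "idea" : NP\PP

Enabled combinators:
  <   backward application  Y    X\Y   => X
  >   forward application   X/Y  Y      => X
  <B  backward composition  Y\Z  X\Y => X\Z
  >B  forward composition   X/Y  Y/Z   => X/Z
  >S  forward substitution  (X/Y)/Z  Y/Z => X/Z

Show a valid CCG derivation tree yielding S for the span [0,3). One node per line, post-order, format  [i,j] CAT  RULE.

[0,3] S   >
  [0,1] "gave" : S/NP
  [1,3] NP   <
    [1,2] "ate" : PP
    [2,3] "idea" : NP\PP

[0,1] S/NP  lex  "gave"
[1,2] PP  lex  "ate"
[2,3] NP\PP  lex  "idea"
[1,3] NP  <  k=2
[0,3] S  >  k=1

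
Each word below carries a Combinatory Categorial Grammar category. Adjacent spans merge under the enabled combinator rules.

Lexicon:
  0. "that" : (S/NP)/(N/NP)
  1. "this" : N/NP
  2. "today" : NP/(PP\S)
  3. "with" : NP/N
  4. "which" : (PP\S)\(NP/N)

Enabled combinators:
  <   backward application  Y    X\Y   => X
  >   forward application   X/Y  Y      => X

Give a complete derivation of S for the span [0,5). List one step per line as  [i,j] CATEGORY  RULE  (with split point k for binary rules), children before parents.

[0,1] (S/NP)/(N/NP)  lex  "that"
[1,2] N/NP  lex  "this"
[0,2] S/NP  >  k=1
[2,3] NP/(PP\S)  lex  "today"
[3,4] NP/N  lex  "with"
[4,5] (PP\S)\(NP/N)  lex  "which"
[3,5] PP\S  <  k=4
[2,5] NP  >  k=3
[0,5] S  >  k=2

[0,5] S   >
  [0,2] S/NP   >
    [0,1] "that" : (S/NP)/(N/NP)
    [1,2] "this" : N/NP
  [2,5] NP   >
    [2,3] "today" : NP/(PP\S)
    [3,5] PP\S   <
      [3,4] "with" : NP/N
      [4,5] "which" : (PP\S)\(NP/N)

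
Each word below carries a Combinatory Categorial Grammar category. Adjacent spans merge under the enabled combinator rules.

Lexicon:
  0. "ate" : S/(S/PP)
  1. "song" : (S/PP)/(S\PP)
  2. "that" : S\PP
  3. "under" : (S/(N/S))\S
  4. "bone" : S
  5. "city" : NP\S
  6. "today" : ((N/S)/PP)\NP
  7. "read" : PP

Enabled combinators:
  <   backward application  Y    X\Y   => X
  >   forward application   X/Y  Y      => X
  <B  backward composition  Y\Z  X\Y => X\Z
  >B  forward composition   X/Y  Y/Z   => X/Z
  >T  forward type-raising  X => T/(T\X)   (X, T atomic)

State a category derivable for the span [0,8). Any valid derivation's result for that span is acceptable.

S

[0,8] S   >
  [0,4] S/(N/S)   <
    [0,3] S   >
      [0,1] "ate" : S/(S/PP)
      [1,3] S/PP   >
        [1,2] "song" : (S/PP)/(S\PP)
        [2,3] "that" : S\PP
    [3,4] "under" : (S/(N/S))\S
  [4,8] N/S   >
    [4,7] (N/S)/PP   <
      [4,6] NP   >
        [4,5] NP/(NP\S)   >T
          [4,5] "bone" : S
        [5,6] "city" : NP\S
      [6,7] "today" : ((N/S)/PP)\NP
    [7,8] "read" : PP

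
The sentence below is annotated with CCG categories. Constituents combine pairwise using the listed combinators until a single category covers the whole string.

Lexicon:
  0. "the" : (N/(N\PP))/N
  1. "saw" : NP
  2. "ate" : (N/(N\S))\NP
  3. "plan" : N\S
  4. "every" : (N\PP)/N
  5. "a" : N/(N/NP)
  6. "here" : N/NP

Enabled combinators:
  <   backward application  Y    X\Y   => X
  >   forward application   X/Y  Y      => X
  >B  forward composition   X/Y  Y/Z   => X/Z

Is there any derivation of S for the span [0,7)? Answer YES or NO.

(N/(N\PP))/N NP (N/(N\S))\NP N\S (N\PP)/N N/(N/NP) N/NP
CKY chart[0,7] = {N}; S ∉ chart

NO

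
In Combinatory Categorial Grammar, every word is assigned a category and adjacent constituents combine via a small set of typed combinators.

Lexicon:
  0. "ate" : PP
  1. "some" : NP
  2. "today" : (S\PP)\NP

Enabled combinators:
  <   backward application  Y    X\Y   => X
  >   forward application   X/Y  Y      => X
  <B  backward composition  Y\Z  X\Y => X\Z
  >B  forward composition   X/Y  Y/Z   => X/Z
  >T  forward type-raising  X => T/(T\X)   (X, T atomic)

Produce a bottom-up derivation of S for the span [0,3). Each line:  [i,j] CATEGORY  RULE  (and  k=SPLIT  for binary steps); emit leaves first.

[0,1] PP  lex  "ate"
[1,2] NP  lex  "some"
[2,3] (S\PP)\NP  lex  "today"
[1,3] S\PP  <  k=2
[0,3] S  <  k=1

[0,3] S   <
  [0,1] "ate" : PP
  [1,3] S\PP   <
    [1,2] "some" : NP
    [2,3] "today" : (S\PP)\NP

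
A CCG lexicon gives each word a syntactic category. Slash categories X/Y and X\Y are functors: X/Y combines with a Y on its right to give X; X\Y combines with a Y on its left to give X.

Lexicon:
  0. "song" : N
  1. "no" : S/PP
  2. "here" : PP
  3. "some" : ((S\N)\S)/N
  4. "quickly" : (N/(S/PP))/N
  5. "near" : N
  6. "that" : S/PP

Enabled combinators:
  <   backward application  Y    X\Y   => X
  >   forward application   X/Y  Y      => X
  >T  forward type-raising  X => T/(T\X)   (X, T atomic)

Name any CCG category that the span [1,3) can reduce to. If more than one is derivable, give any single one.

[0,7] S   <
  [0,1] "song" : N
  [1,7] S\N   <
    [1,3] S   >
      [1,2] "no" : S/PP
      [2,3] "here" : PP
    [3,7] (S\N)\S   >
      [3,4] "some" : ((S\N)\S)/N
      [4,7] N   >
        [4,6] N/(S/PP)   >
          [4,5] "quickly" : (N/(S/PP))/N
          [5,6] "near" : N
        [6,7] "that" : S/PP

S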